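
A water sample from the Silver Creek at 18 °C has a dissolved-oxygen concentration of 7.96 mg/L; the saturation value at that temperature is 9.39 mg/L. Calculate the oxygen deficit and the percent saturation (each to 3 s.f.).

D ≈ 1.43 mg/L; 84.8 % saturation

D = C_s − C = 9.39 − 7.96 = 1.43 mg/L.
% saturation = 7.96/9.39 × 100 = 84.8 %.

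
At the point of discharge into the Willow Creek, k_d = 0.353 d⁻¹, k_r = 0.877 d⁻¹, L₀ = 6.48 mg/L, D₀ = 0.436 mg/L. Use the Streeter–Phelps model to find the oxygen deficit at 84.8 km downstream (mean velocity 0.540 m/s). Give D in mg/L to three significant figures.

D ≈ 1.50 mg/L

Travel time t = x/v = 84.8 km / (0.540 m/s) = 84800 m / 0.540 m/s = 157000 s = 1.818 d.
k_d L₀/(k_r−k_d) = 0.353×6.48/(0.877−0.353) = 2.287/0.5240 = 4.365 mg/L.
e^(−k_d t) = e^(−0.353×1.818) = 0.5265; e^(−k_r t) = e^(−0.877×1.818) = 0.2031.
D = 4.365 × (0.5265 − 0.2031) + 0.436 × 0.2031 = 1.411 + 0.08856 = 1.500 mg/L.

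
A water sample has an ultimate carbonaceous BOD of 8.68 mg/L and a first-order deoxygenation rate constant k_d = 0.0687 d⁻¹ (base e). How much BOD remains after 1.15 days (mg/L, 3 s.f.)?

L ≈ 8.02 mg/L

L_t = L₀ e^(−k_d t) = 8.68 × e^(−0.0687×1.15) = 8.68 × 0.9240 = 8.021 mg/L.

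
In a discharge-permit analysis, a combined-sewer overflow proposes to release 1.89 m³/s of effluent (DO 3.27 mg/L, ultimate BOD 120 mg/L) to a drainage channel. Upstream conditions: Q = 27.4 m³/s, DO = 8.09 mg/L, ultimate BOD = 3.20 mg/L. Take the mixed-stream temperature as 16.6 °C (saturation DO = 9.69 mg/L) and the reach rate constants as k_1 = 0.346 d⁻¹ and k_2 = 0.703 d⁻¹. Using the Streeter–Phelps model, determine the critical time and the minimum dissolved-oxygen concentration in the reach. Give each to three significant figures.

t_c ≈ 1.42 d; minimum DO ≈ 6.45 mg/L

Mixed DO = (27.4×8.09 + 1.89×3.27)/(27.4+1.89) = 227.8/29.29 = 7.779 mg/L.
Mixed L₀ = (27.4×3.20 + 1.89×120)/(29.29) = 314.5/29.29 = 10.74 mg/L.
Initial deficit D₀ = C_s − DO₀ = 9.69 − 7.779 = 1.911 mg/L.
t_c = (1/0.3570) ln[(0.703/0.346)(1 − 1.911×0.3570/(0.346×10.74))] = 2.801 × ln(1.659) = 1.417 d.
D_c = (0.346/0.703) × 10.74 × e^(−0.346×1.417) = 0.4922 × 10.74 × 0.6124 = 3.236 mg/L.
Minimum DO = 9.69 − 3.236 = 6.454 mg/L.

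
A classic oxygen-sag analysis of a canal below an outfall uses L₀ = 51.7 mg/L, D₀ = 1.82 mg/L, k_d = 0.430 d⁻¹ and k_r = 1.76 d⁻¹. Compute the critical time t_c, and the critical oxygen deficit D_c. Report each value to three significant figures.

At the critical point dD/dt = 0, so k_d L₀ e^(−k_d t) = k_r D. Substituting D(t) from the Streeter–Phelps equation and solving for t gives
t_c = ln[(k_r/k_d)(1 − D₀(k_r−k_d)/(k_d L₀))] / (k_r−k_d).
Here k_r−k_d = 1.330 d⁻¹ and 1 − D₀(k_r−k_d)/(k_d L₀) = 1 − 1.82×1.330/(0.430×51.7) = 0.8911, so
t_c = ln(4.093 × 0.8911) / 1.330 = 1.294 / 1.330 = 0.9729 d.
L(t_c) = L₀ e^(−k_d t_c) = 51.7 × 0.6581 = 34.03 mg/L, and at the critical point k_r D_c = k_d L, so D_c = (0.430/1.76) × 34.03 = 8.313 mg/L.

t_c ≈ 0.973 d; D_c ≈ 8.31 mg/L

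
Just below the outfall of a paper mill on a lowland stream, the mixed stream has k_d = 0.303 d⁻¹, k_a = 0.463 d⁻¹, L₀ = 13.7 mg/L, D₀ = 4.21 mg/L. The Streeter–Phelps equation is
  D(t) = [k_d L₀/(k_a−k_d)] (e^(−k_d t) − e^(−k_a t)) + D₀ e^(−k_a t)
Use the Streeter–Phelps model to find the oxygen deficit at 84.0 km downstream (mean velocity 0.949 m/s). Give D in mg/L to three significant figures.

D ≈ 5.50 mg/L

Travel time t = x/v = 84.0 km / (0.949 m/s) = 84000 m / 0.949 m/s = 88510 s = 1.024 d.
k_d L₀/(k_a−k_d) = 0.303×13.7/(0.463−0.303) = 4.151/0.1600 = 25.94 mg/L.
e^(−k_d t) = e^(−0.303×1.024) = 0.7331; e^(−k_a t) = e^(−0.463×1.024) = 0.6223.
D = 25.94 × (0.7331 − 0.6223) + 4.21 × 0.6223 = 2.876 + 2.620 = 5.496 mg/L.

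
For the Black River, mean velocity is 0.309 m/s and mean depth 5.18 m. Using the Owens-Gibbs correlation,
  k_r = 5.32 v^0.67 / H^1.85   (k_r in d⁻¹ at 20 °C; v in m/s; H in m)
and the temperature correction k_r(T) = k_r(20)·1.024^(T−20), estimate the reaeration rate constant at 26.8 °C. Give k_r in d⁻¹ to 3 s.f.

k_r(20) = 5.32 × 0.309^0.67 / 5.18^1.85 = 5.32 × 0.4553 / 20.97 = 0.1155 d⁻¹.
k_r(26.8) = 0.1155 × 1.024^(26.8−20) = 0.1155 × 1.175 = 0.1357 d⁻¹.

k_r ≈ 0.136 d⁻¹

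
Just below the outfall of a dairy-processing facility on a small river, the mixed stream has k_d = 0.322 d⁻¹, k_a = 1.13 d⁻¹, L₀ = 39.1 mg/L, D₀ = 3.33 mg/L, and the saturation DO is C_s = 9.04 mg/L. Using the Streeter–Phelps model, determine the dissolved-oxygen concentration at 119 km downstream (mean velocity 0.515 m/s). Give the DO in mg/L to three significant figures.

DO ≈ 3.05 mg/L

Travel time t = x/v = 119 km / (0.515 m/s) = 119000 m / 0.515 m/s = 231100 s = 2.674 d.
k_d L₀/(k_a−k_d) = 0.322×39.1/(1.13−0.322) = 12.59/0.8080 = 15.58 mg/L.
e^(−k_d t) = e^(−0.322×2.674) = 0.4227; e^(−k_a t) = e^(−1.13×2.674) = 0.04870.
D = 15.58 × (0.4227 − 0.04870) + 3.33 × 0.04870 = 5.827 + 0.1622 = 5.989 mg/L.
DO = C_s − D = 9.04 − 5.989 = 3.051 mg/L.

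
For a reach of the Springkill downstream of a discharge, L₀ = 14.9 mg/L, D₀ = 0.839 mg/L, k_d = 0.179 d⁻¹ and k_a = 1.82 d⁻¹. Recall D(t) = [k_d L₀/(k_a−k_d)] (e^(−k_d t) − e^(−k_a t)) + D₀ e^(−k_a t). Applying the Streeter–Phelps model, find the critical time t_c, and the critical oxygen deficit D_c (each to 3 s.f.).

t_c = [1/(k_a−k_d)] ln[(k_a/k_d)(1 − D₀(k_a−k_d)/(k_d L₀))]
= [1/(1.82−0.179)] ln[(1.82/0.179)(1 − 0.839×1.641/(0.179×14.9))]
= (1/1.641) ln[10.17 × 0.4838] = 0.6094 × ln(4.919) = 0.6094 × 1.593 = 0.9708 d.
L(t_c) = L₀ e^(−k_d t_c) = 14.9 × 0.8405 = 12.52 mg/L, and at the critical point k_a D_c = k_d L, so D_c = (0.179/1.82) × 12.52 = 1.232 mg/L.

t_c ≈ 0.971 d; D_c ≈ 1.23 mg/L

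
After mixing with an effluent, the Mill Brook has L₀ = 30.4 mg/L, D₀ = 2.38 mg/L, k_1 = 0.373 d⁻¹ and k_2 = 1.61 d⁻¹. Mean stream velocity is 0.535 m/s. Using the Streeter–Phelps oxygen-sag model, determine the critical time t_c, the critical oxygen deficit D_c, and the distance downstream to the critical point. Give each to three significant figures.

t_c ≈ 0.939 d; D_c ≈ 4.96 mg/L; x_c ≈ 43.4 km

t_c = [1/(k_2−k_1)] ln[(k_2/k_1)(1 − D₀(k_2−k_1)/(k_1 L₀))]
= [1/(1.61−0.373)] ln[(1.61/0.373)(1 − 2.38×1.237/(0.373×30.4))]
= (1/1.237) ln[4.316 × 0.7404] = 0.8084 × ln(3.196) = 0.8084 × 1.162 = 0.9392 d.
L(t_c) = L₀ e^(−k_1 t_c) = 30.4 × 0.7045 = 21.42 mg/L, and at the critical point k_2 D_c = k_1 L, so D_c = (0.373/1.61) × 21.42 = 4.961 mg/L.
x_c = v t_c = 0.535 m/s × 0.9392 d × 86400 s/d = 43410 m ≈ 43.4 km.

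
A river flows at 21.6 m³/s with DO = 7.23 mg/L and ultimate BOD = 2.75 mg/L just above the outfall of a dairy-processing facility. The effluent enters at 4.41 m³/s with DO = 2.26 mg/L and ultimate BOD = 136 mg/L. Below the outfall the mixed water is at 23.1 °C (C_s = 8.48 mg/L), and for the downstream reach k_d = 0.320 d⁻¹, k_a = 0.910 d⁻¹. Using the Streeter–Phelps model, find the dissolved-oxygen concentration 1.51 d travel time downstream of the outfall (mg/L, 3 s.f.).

Mixed DO = (21.6×7.23 + 4.41×2.26)/(21.6+4.41) = 166.1/26.01 = 6.387 mg/L.
Mixed L₀ = (21.6×2.75 + 4.41×136)/(26.01) = 659.2/26.01 = 25.34 mg/L.
Initial deficit D₀ = C_s − DO₀ = 8.48 − 6.387 = 2.093 mg/L.
D(1.51) = [0.320×25.34/(0.910−0.320)](e^(−0.320×1.51) − e^(−0.910×1.51)) + 2.093 e^(−0.910×1.51)
= 13.75 × (0.6168 − 0.2531) + 2.093 × 0.2531 = 5.529 mg/L.
DO = 8.48 − 5.529 = 2.951 mg/L.

DO ≈ 2.95 mg/L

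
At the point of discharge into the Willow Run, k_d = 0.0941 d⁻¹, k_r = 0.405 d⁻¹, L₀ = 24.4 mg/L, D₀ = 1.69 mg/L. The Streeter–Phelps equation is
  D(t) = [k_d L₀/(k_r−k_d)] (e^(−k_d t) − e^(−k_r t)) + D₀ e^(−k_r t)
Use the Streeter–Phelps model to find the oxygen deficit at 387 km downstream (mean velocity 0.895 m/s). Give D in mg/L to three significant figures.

Travel time t = x/v = 387 km / (0.895 m/s) = 387000 m / 0.895 m/s = 432400 s = 5.005 d.
k_d L₀/(k_r−k_d) = 0.0941×24.4/(0.405−0.0941) = 2.296/0.3109 = 7.385 mg/L.
e^(−k_d t) = e^(−0.0941×5.005) = 0.6244; e^(−k_r t) = e^(−0.405×5.005) = 0.1317.
D = 7.385 × (0.6244 − 0.1317) + 1.69 × 0.1317 = 3.638 + 0.2226 = 3.861 mg/L.

D ≈ 3.86 mg/L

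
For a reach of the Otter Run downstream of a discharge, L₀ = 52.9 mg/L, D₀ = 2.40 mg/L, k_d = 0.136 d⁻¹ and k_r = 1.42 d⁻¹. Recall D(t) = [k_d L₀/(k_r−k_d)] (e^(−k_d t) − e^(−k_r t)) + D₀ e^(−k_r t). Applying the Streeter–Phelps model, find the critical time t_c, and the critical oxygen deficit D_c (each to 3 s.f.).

With k_r/k_d = 10.44 and 1 − D₀(k_r−k_d)/(k_d L₀) = 0.5717,
t_c = ln(10.44 × 0.5717) / (1.42 − 0.136) = ln(5.969) / 1.284 = 1.787/1.284 = 1.391 d.
L(t_c) = L₀ e^(−k_d t_c) = 52.9 × 0.8276 = 43.78 mg/L, and at the critical point k_r D_c = k_d L, so D_c = (0.136/1.42) × 43.78 = 4.193 mg/L.

t_c ≈ 1.39 d; D_c ≈ 4.19 mg/L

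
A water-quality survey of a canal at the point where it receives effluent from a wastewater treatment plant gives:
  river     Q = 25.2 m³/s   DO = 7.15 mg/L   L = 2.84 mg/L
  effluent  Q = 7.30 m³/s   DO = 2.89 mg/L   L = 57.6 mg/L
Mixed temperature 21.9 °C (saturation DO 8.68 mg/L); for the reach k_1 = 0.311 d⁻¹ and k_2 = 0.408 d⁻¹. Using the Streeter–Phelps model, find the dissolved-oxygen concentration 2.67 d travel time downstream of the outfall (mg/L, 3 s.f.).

Mixed DO = (25.2×7.15 + 7.30×2.89)/(25.2+7.30) = 201.3/32.50 = 6.193 mg/L.
Mixed L₀ = (25.2×2.84 + 7.30×57.6)/(32.50) = 492.0/32.50 = 15.14 mg/L.
Initial deficit D₀ = C_s − DO₀ = 8.68 − 6.193 = 2.487 mg/L.
D(2.67) = [0.311×15.14/(0.408−0.311)](e^(−0.311×2.67) − e^(−0.408×2.67)) + 2.487 e^(−0.408×2.67)
= 48.54 × (0.4359 − 0.3364) + 2.487 × 0.3364 = 5.664 mg/L.
DO = 8.68 − 5.664 = 3.016 mg/L.

DO ≈ 3.02 mg/L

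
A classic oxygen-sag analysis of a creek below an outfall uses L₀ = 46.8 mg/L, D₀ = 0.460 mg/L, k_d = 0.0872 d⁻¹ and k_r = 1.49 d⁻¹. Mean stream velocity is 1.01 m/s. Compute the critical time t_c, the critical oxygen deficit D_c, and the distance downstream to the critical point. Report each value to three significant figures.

t_c = [1/(k_r−k_d)] ln[(k_r/k_d)(1 − D₀(k_r−k_d)/(k_d L₀))]
= [1/(1.49−0.0872)] ln[(1.49/0.0872)(1 − 0.460×1.403/(0.0872×46.8))]
= (1/1.403) ln[17.09 × 0.8419] = 0.7129 × ln(14.39) = 0.7129 × 2.666 = 1.901 d.
D_c = (k_d/k_r) L₀ e^(−k_d t_c) = (0.0872/1.49) × 46.8 × e^(−0.0872×1.901) = 0.05852 × 46.8 × 0.8473 = 2.321 mg/L.
x_c = v t_c = 1.01 m/s × 1.901 d × 86400 s/d = 165900 m ≈ 166 km.

t_c ≈ 1.90 d; D_c ≈ 2.32 mg/L; x_c ≈ 166 km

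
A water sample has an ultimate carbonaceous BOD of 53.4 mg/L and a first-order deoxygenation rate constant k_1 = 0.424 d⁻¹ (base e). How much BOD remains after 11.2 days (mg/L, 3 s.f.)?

L ≈ 0.463 mg/L

L_t = L₀ e^(−k_1 t) = 53.4 × e^(−0.424×11.2) = 53.4 × 0.008662 = 0.4626 mg/L.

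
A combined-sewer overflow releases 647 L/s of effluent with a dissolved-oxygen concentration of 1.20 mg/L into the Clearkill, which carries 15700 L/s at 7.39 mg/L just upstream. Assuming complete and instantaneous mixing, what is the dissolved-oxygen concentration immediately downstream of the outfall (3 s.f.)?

7.15 mg/L

Flow-weighted mixing: C = (Q_r C_r + Q_w C_w)/(Q_r + Q_w)
= (15700×7.39 + 647×1.20)/(15700 + 647) = 116800/16350 = 7.145 mg/L.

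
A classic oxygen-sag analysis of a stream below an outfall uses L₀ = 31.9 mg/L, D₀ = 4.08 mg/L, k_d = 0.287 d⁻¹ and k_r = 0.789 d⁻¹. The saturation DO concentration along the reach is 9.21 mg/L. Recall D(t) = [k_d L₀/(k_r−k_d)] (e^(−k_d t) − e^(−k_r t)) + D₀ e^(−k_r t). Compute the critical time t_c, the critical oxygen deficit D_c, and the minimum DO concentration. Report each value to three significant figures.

With k_r/k_d = 2.749 and 1 − D₀(k_r−k_d)/(k_d L₀) = 0.7763,
t_c = ln(2.749 × 0.7763) / (0.789 − 0.287) = ln(2.134) / 0.5020 = 0.7581/0.5020 = 1.510 d.
D_c = (k_d/k_r) L₀ e^(−k_d t_c) = (0.287/0.789) × 31.9 × e^(−0.287×1.510) = 0.3638 × 31.9 × 0.6483 = 7.523 mg/L.
Minimum DO = C_s − D_c = 9.21 − 7.523 = 1.687 mg/L.

t_c ≈ 1.51 d; D_c ≈ 7.52 mg/L; min DO ≈ 1.69 mg/L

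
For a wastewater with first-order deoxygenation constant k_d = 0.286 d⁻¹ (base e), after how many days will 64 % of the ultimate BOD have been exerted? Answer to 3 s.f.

y/L₀ = 1 − e^(−k_d t) = 0.64 ⇒ e^(−k_d t) = 0.360
t = −ln(0.360) / 0.286 = 1.022 / 0.286 = 3.572 d.

t ≈ 3.57 d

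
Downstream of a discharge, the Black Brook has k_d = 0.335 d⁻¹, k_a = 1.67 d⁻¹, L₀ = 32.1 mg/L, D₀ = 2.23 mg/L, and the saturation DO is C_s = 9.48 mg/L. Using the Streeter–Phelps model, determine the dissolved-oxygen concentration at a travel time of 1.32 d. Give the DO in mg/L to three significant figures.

DO ≈ 4.95 mg/L

k_d L₀/(k_a−k_d) = 0.335×32.1/(1.67−0.335) = 10.75/1.335 = 8.055 mg/L.
e^(−k_d t) = e^(−0.335×1.320) = 0.6426; e^(−k_a t) = e^(−1.67×1.320) = 0.1103.
D = 8.055 × (0.6426 − 0.1103) + 2.23 × 0.1103 = 4.288 + 0.2460 = 4.534 mg/L.
DO = C_s − D = 9.48 − 4.534 = 4.946 mg/L.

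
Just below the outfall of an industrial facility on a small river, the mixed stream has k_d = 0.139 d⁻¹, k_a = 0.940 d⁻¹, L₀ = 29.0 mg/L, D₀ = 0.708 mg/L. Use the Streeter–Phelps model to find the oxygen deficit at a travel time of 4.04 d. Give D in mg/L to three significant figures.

k_d L₀/(k_a−k_d) = 0.139×29.0/(0.940−0.139) = 4.031/0.8010 = 5.032 mg/L.
e^(−k_d t) = e^(−0.139×4.040) = 0.5703; e^(−k_a t) = e^(−0.940×4.040) = 0.02242.
D = 5.032 × (0.5703 − 0.02242) + 0.708 × 0.02242 = 2.757 + 0.01588 = 2.773 mg/L.

D ≈ 2.77 mg/L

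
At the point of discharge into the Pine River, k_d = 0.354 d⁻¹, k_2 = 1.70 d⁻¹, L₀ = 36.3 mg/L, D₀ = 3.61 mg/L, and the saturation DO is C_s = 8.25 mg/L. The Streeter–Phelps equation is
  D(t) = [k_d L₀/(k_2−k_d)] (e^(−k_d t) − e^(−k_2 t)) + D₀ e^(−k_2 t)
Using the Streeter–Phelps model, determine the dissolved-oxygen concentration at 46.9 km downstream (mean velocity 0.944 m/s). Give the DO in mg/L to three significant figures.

DO ≈ 2.70 mg/L

Travel time t = x/v = 46.9 km / (0.944 m/s) = 46900 m / 0.944 m/s = 49680 s = 0.5750 d.
k_d L₀/(k_2−k_d) = 0.354×36.3/(1.70−0.354) = 12.85/1.346 = 9.547 mg/L.
e^(−k_d t) = e^(−0.354×0.5750) = 0.8158; e^(−k_2 t) = e^(−1.70×0.5750) = 0.3762.
D = 9.547 × (0.8158 − 0.3762) + 3.61 × 0.3762 = 4.197 + 1.358 = 5.555 mg/L.
DO = C_s − D = 8.25 − 5.555 = 2.695 mg/L.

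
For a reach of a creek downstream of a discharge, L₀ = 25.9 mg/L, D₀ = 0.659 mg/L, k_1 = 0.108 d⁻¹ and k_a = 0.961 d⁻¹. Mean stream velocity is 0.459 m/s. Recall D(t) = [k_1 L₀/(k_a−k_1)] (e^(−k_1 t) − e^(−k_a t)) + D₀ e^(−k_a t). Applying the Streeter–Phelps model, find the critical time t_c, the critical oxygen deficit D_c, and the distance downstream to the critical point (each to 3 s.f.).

t_c ≈ 2.30 d; D_c ≈ 2.27 mg/L; x_c ≈ 91.2 km

With k_a/k_1 = 8.898 and 1 − D₀(k_a−k_1)/(k_1 L₀) = 0.7990,
t_c = ln(8.898 × 0.7990) / (0.961 − 0.108) = ln(7.110) / 0.8530 = 1.961/0.8530 = 2.300 d.
D_c = (k_1/k_a) L₀ e^(−k_1 t_c) = (0.108/0.961) × 25.9 × e^(−0.108×2.300) = 0.1124 × 25.9 × 0.7801 = 2.271 mg/L.
x_c = v t_c = 0.459 m/s × 2.300 d × 86400 s/d = 91190 m ≈ 91.2 km.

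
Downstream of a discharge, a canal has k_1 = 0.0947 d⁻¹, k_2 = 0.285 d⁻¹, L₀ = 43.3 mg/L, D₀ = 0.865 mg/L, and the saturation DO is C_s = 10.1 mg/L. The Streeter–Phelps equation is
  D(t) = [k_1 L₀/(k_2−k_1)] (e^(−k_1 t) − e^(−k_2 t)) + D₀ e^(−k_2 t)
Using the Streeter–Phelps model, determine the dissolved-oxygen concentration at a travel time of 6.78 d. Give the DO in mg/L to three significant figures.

k_1 L₀/(k_2−k_1) = 0.0947×43.3/(0.285−0.0947) = 4.101/0.1903 = 21.55 mg/L.
e^(−k_1 t) = e^(−0.0947×6.780) = 0.5262; e^(−k_2 t) = e^(−0.285×6.780) = 0.1448.
D = 21.55 × (0.5262 − 0.1448) + 0.865 × 0.1448 = 8.218 + 0.1253 = 8.343 mg/L.
DO = C_s − D = 10.1 − 8.343 = 1.757 mg/L.

DO ≈ 1.76 mg/L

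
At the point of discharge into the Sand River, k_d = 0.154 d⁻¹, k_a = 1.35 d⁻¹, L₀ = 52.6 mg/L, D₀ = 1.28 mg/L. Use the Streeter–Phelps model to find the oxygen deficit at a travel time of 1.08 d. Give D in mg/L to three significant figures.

k_d L₀/(k_a−k_d) = 0.154×52.6/(1.35−0.154) = 8.100/1.196 = 6.773 mg/L.
e^(−k_d t) = e^(−0.154×1.080) = 0.8468; e^(−k_a t) = e^(−1.35×1.080) = 0.2327.
D = 6.773 × (0.8468 − 0.2327) + 1.28 × 0.2327 = 4.159 + 0.2979 = 4.457 mg/L.

D ≈ 4.46 mg/L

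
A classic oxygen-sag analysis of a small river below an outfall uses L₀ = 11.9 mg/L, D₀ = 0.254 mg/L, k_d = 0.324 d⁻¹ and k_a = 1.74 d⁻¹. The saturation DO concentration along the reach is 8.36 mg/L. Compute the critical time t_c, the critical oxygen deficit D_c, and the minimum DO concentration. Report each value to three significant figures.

t_c ≈ 1.12 d; D_c ≈ 1.54 mg/L; min DO ≈ 6.82 mg/L

t_c = [1/(k_a−k_d)] ln[(k_a/k_d)(1 − D₀(k_a−k_d)/(k_d L₀))]
= [1/(1.74−0.324)] ln[(1.74/0.324)(1 − 0.254×1.416/(0.324×11.9))]
= (1/1.416) ln[5.370 × 0.9067] = 0.7062 × ln(4.869) = 0.7062 × 1.583 = 1.118 d.
D_c = (k_d/k_a) L₀ e^(−k_d t_c) = (0.324/1.74) × 11.9 × e^(−0.324×1.118) = 0.1862 × 11.9 × 0.6961 = 1.543 mg/L.
Minimum DO = C_s − D_c = 8.36 − 1.543 = 6.817 mg/L.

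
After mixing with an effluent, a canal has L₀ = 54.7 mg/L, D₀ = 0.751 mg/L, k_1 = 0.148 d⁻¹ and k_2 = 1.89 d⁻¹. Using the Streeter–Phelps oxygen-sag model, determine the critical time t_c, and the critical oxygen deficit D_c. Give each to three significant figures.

t_c ≈ 1.36 d; D_c ≈ 3.50 mg/L

t_c = [1/(k_2−k_1)] ln[(k_2/k_1)(1 − D₀(k_2−k_1)/(k_1 L₀))]
= [1/(1.89−0.148)] ln[(1.89/0.148)(1 − 0.751×1.742/(0.148×54.7))]
= (1/1.742) ln[12.77 × 0.8384] = 0.5741 × ln(10.71) = 0.5741 × 2.371 = 1.361 d.
L(t_c) = L₀ e^(−k_1 t_c) = 54.7 × 0.8176 = 44.72 mg/L, and at the critical point k_2 D_c = k_1 L, so D_c = (0.148/1.89) × 44.72 = 3.502 mg/L.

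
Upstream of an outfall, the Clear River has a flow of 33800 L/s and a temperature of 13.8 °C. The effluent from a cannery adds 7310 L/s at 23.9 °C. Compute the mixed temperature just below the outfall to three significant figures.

15.6 °C

Flow-weighted mixing: C = (Q_r C_r + Q_w C_w)/(Q_r + Q_w)
= (33800×13.8 + 7310×23.9)/(33800 + 7310) = 641100/41110 = 15.60 °C.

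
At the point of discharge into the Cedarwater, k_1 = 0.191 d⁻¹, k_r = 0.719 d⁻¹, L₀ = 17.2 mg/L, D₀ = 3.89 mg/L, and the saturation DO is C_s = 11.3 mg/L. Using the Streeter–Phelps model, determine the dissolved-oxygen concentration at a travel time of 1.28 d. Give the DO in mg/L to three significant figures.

DO ≈ 7.36 mg/L

k_1 L₀/(k_r−k_1) = 0.191×17.2/(0.719−0.191) = 3.285/0.5280 = 6.222 mg/L.
e^(−k_1 t) = e^(−0.191×1.280) = 0.7831; e^(−k_r t) = e^(−0.719×1.280) = 0.3984.
D = 6.222 × (0.7831 − 0.3984) + 3.89 × 0.3984 = 2.394 + 1.550 = 3.943 mg/L.
DO = C_s − D = 11.3 − 3.943 = 7.357 mg/L.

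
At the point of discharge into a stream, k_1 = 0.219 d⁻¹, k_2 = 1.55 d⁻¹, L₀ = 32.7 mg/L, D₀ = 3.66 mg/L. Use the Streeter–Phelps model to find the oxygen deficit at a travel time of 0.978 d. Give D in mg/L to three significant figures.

D ≈ 3.97 mg/L

k_1 L₀/(k_2−k_1) = 0.219×32.7/(1.55−0.219) = 7.161/1.331 = 5.380 mg/L.
e^(−k_1 t) = e^(−0.219×0.9780) = 0.8072; e^(−k_2 t) = e^(−1.55×0.9780) = 0.2196.
D = 5.380 × (0.8072 − 0.2196) + 3.66 × 0.2196 = 3.161 + 0.8038 = 3.965 mg/L.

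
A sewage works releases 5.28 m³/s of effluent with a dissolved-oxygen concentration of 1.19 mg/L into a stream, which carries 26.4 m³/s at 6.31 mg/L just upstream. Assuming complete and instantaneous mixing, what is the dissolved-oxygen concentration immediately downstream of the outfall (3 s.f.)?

Flow-weighted mixing: C = (Q_r C_r + Q_w C_w)/(Q_r + Q_w)
= (26.4×6.31 + 5.28×1.19)/(26.4 + 5.28) = 172.9/31.68 = 5.457 mg/L.

5.46 mg/L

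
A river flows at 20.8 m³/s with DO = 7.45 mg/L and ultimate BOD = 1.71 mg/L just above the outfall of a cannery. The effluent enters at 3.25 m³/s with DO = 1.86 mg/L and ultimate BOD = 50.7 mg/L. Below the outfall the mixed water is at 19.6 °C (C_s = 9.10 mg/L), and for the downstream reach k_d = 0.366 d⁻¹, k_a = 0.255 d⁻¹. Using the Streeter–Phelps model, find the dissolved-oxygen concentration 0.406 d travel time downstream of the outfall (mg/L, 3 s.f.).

DO ≈ 5.84 mg/L

Mixed DO = (20.8×7.45 + 3.25×1.86)/(20.8+3.25) = 161.0/24.05 = 6.695 mg/L.
Mixed L₀ = (20.8×1.71 + 3.25×50.7)/(24.05) = 200.3/24.05 = 8.330 mg/L.
Initial deficit D₀ = C_s − DO₀ = 9.10 − 6.695 = 2.405 mg/L.
D(0.406) = [0.366×8.330/(0.255−0.366)](e^(−0.366×0.406) − e^(−0.255×0.406)) + 2.405 e^(−0.255×0.406)
= -27.47 × (0.8619 − 0.9016) + 2.405 × 0.9016 = 3.260 mg/L.
DO = 9.10 − 3.260 = 5.840 mg/L.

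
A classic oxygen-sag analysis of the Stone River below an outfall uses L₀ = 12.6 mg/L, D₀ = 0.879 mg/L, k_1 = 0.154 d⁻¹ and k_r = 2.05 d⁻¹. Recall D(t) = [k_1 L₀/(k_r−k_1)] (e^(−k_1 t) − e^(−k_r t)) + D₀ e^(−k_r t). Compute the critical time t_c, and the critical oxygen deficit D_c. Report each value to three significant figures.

With k_r/k_1 = 13.31 and 1 − D₀(k_r−k_1)/(k_1 L₀) = 0.1411,
t_c = ln(13.31 × 0.1411) / (2.05 − 0.154) = ln(1.878) / 1.896 = 0.6304/1.896 = 0.3325 d.
D_c = (k_1/k_r) L₀ e^(−k_1 t_c) = (0.154/2.05) × 12.6 × e^(−0.154×0.3325) = 0.07512 × 12.6 × 0.9501 = 0.8993 mg/L.

t_c ≈ 0.333 d; D_c ≈ 0.899 mg/L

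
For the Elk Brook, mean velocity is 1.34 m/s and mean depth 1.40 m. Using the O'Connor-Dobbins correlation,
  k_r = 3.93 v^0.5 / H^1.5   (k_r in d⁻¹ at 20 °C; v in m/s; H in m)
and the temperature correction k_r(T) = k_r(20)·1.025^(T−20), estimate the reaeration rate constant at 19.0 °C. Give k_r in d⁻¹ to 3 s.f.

k_r(20) = 3.93 × 1.34^0.5 / 1.40^1.5 = 3.93 × 1.158 / 1.657 = 2.746 d⁻¹.
k_r(19.0) = 2.746 × 1.025^(19.0−20) = 2.746 × 0.9756 = 2.679 d⁻¹.

k_r ≈ 2.68 d⁻¹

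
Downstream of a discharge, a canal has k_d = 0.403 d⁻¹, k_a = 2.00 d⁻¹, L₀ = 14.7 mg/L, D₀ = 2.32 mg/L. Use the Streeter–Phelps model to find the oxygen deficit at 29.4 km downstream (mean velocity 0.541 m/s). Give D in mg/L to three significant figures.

Travel time t = x/v = 29.4 km / (0.541 m/s) = 29400 m / 0.541 m/s = 54340 s = 0.6290 d.
k_d L₀/(k_a−k_d) = 0.403×14.7/(2.00−0.403) = 5.924/1.597 = 3.710 mg/L.
e^(−k_d t) = e^(−0.403×0.6290) = 0.7761; e^(−k_a t) = e^(−2.00×0.6290) = 0.2842.
D = 3.710 × (0.7761 − 0.2842) + 2.32 × 0.2842 = 1.825 + 0.6594 = 2.484 mg/L.

D ≈ 2.48 mg/L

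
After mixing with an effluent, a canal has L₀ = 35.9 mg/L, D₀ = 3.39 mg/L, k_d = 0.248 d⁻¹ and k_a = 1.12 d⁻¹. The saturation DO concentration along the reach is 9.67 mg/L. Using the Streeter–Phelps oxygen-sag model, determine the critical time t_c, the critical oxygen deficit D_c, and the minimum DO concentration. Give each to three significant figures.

t_c ≈ 1.27 d; D_c ≈ 5.81 mg/L; min DO ≈ 3.86 mg/L

With k_a/k_d = 4.516 and 1 − D₀(k_a−k_d)/(k_d L₀) = 0.6680,
t_c = ln(4.516 × 0.6680) / (1.12 − 0.248) = ln(3.017) / 0.8720 = 1.104/0.8720 = 1.266 d.
D_c = (k_d/k_a) L₀ e^(−k_d t_c) = (0.248/1.12) × 35.9 × e^(−0.248×1.266) = 0.2214 × 35.9 × 0.7305 = 5.807 mg/L.
Minimum DO = C_s − D_c = 9.67 − 5.807 = 3.863 mg/L.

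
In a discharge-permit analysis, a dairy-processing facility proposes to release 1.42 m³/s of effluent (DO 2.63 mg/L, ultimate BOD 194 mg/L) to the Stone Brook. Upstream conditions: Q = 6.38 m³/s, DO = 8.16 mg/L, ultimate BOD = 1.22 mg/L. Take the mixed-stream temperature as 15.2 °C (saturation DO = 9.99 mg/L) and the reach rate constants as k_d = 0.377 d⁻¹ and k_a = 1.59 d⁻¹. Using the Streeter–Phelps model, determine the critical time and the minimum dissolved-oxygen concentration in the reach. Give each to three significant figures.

Mixed DO = (6.38×8.16 + 1.42×2.63)/(6.38+1.42) = 55.80/7.800 = 7.153 mg/L.
Mixed L₀ = (6.38×1.22 + 1.42×194)/(7.800) = 283.3/7.800 = 36.32 mg/L.
Initial deficit D₀ = C_s − DO₀ = 9.99 − 7.153 = 2.837 mg/L.
t_c = (1/1.213) ln[(1.59/0.377)(1 − 2.837×1.213/(0.377×36.32))] = 0.8244 × ln(3.158) = 0.9479 d.
D_c = (0.377/1.59) × 36.32 × e^(−0.377×0.9479) = 0.2371 × 36.32 × 0.6995 = 6.023 mg/L.
Minimum DO = 9.99 − 6.023 = 3.967 mg/L.

t_c ≈ 0.948 d; minimum DO ≈ 3.97 mg/L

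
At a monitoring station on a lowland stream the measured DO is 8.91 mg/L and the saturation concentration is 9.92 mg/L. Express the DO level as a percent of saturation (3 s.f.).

% saturation = C/C_s × 100 = 8.91/9.92 × 100 = 89.8 %.

89.8 % saturation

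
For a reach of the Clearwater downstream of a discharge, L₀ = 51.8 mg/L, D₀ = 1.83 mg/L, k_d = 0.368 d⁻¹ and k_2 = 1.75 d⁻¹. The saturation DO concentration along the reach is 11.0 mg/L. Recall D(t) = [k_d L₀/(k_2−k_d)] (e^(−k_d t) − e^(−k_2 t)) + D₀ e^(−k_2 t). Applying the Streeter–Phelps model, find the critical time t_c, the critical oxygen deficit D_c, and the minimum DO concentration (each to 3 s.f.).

t_c ≈ 1.03 d; D_c ≈ 7.47 mg/L; min DO ≈ 3.53 mg/L

At the critical point dD/dt = 0, so k_d L₀ e^(−k_d t) = k_2 D. Substituting D(t) from the Streeter–Phelps equation and solving for t gives
t_c = ln[(k_2/k_d)(1 − D₀(k_2−k_d)/(k_d L₀))] / (k_2−k_d).
Here k_2−k_d = 1.382 d⁻¹ and 1 − D₀(k_2−k_d)/(k_d L₀) = 1 − 1.83×1.382/(0.368×51.8) = 0.8673, so
t_c = ln(4.755 × 0.8673) / 1.382 = 1.417 / 1.382 = 1.025 d.
L(t_c) = L₀ e^(−k_d t_c) = 51.8 × 0.6857 = 35.52 mg/L, and at the critical point k_2 D_c = k_d L, so D_c = (0.368/1.75) × 35.52 = 7.469 mg/L.
Minimum DO = C_s − D_c = 11.0 − 7.469 = 3.531 mg/L.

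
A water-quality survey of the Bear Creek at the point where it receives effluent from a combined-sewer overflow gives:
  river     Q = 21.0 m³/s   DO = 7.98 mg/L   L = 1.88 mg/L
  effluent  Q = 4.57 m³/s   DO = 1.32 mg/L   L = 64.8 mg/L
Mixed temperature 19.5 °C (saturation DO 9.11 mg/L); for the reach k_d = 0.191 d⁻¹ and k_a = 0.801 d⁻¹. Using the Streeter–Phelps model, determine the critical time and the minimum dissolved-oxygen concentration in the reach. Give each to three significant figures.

t_c ≈ 0.987 d; minimum DO ≈ 6.52 mg/L

Mixed DO = (21.0×7.98 + 4.57×1.32)/(21.0+4.57) = 173.6/25.57 = 6.790 mg/L.
Mixed L₀ = (21.0×1.88 + 4.57×64.8)/(25.57) = 335.6/25.57 = 13.13 mg/L.
Initial deficit D₀ = C_s − DO₀ = 9.11 − 6.790 = 2.320 mg/L.
t_c = (1/0.6100) ln[(0.801/0.191)(1 − 2.320×0.6100/(0.191×13.13))] = 1.639 × ln(1.826) = 0.9871 d.
D_c = (0.191/0.801) × 13.13 × e^(−0.191×0.9871) = 0.2385 × 13.13 × 0.8282 = 2.592 mg/L.
Minimum DO = 9.11 − 2.592 = 6.518 mg/L.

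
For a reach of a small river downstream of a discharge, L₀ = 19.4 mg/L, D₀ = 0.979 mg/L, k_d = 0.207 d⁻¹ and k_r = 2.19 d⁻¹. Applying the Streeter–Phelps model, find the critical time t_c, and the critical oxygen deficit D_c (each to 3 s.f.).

t_c ≈ 0.856 d; D_c ≈ 1.54 mg/L

With k_r/k_d = 10.58 and 1 − D₀(k_r−k_d)/(k_d L₀) = 0.5166,
t_c = ln(10.58 × 0.5166) / (2.19 − 0.207) = ln(5.465) / 1.983 = 1.698/1.983 = 0.8565 d.
L(t_c) = L₀ e^(−k_d t_c) = 19.4 × 0.8375 = 16.25 mg/L, and at the critical point k_r D_c = k_d L, so D_c = (0.207/2.19) × 16.25 = 1.536 mg/L.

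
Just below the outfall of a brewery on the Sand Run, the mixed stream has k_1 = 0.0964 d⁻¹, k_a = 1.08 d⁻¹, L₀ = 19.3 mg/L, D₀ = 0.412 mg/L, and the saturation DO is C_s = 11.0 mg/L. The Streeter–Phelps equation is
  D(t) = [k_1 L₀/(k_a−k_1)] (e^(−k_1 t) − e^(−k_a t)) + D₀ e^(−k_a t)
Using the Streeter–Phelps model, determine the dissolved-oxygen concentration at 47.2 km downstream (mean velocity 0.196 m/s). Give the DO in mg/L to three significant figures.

DO ≈ 9.63 mg/L

Travel time t = x/v = 47.2 km / (0.196 m/s) = 47200 m / 0.196 m/s = 240800 s = 2.787 d.
k_1 L₀/(k_a−k_1) = 0.0964×19.3/(1.08−0.0964) = 1.861/0.9836 = 1.892 mg/L.
e^(−k_1 t) = e^(−0.0964×2.787) = 0.7644; e^(−k_a t) = e^(−1.08×2.787) = 0.04928.
D = 1.892 × (0.7644 − 0.04928) + 0.412 × 0.04928 = 1.353 + 0.02030 = 1.373 mg/L.
DO = C_s − D = 11.0 − 1.373 = 9.627 mg/L.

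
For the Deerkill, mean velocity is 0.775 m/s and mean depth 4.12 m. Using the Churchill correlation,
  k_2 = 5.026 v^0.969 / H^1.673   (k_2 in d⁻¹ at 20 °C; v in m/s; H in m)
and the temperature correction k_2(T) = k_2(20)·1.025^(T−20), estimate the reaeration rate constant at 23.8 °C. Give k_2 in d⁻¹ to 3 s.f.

k_2 ≈ 0.404 d⁻¹

k_2(20) = 5.026 × 0.775^0.969 / 4.12^1.673 = 5.026 × 0.7811 / 10.68 = 0.3675 d⁻¹.
k_2(23.8) = 0.3675 × 1.025^(23.8−20) = 0.3675 × 1.098 = 0.4036 d⁻¹.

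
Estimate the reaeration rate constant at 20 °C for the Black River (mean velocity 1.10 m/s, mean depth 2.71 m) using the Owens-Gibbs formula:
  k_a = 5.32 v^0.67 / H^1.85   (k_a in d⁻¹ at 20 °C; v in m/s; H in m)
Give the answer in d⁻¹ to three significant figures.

k_a = 5.32 × 1.10^0.67 / 2.71^1.85 = 5.32 × 1.066 / 6.324 = 0.8967 d⁻¹.

k_a ≈ 0.897 d⁻¹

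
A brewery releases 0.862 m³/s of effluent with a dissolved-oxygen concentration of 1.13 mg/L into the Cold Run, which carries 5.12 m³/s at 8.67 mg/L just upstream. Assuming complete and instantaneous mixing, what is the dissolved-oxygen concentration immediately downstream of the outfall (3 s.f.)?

7.58 mg/L

Flow-weighted mixing: C = (Q_r C_r + Q_w C_w)/(Q_r + Q_w)
= (5.12×8.67 + 0.862×1.13)/(5.12 + 0.862) = 45.36/5.982 = 7.583 mg/L.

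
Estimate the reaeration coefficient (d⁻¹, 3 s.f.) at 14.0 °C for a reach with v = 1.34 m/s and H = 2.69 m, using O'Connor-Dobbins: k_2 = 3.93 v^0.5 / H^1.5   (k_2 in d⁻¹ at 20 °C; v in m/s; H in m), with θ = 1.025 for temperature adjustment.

k_2 ≈ 0.889 d⁻¹

k_2(20) = 3.93 × 1.34^0.5 / 2.69^1.5 = 3.93 × 1.158 / 4.412 = 1.031 d⁻¹.
k_2(14.0) = 1.031 × 1.025^(14.0−20) = 1.031 × 0.8623 = 0.8891 d⁻¹.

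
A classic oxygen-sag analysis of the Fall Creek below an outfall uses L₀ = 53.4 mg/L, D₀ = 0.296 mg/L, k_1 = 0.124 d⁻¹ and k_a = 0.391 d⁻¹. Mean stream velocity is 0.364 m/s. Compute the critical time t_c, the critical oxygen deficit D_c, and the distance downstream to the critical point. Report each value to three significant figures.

With k_a/k_1 = 3.153 and 1 − D₀(k_a−k_1)/(k_1 L₀) = 0.9881,
t_c = ln(3.153 × 0.9881) / (0.391 − 0.124) = ln(3.116) / 0.2670 = 1.136/0.2670 = 4.256 d.
D_c = (k_1/k_a) L₀ e^(−k_1 t_c) = (0.124/0.391) × 53.4 × e^(−0.124×4.256) = 0.3171 × 53.4 × 0.5899 = 9.990 mg/L.
x_c = v t_c = 0.364 m/s × 4.256 d × 86400 s/d = 133900 m ≈ 134 km.

t_c ≈ 4.26 d; D_c ≈ 9.99 mg/L; x_c ≈ 134 km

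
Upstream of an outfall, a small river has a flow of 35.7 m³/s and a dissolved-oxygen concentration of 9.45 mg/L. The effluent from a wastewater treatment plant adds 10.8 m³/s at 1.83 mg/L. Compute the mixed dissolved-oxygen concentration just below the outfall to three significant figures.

7.68 mg/L

Flow-weighted mixing: C = (Q_r C_r + Q_w C_w)/(Q_r + Q_w)
= (35.7×9.45 + 10.8×1.83)/(35.7 + 10.8) = 357.1/46.50 = 7.680 mg/L.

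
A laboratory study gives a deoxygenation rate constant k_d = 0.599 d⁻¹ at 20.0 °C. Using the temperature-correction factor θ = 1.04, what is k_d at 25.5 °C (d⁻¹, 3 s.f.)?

k_d ≈ 0.743 d⁻¹

k_d(T₂) = k_d(T₁) · θ^(T₂−T₁) = 0.599 × 1.04^(25.5−20.0)
= 0.599 × 1.04^5.50 = 0.599 × 1.241 = 0.7432 d⁻¹.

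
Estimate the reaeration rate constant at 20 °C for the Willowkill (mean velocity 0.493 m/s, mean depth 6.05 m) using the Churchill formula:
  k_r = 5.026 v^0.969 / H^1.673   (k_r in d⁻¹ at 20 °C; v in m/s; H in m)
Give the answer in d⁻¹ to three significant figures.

k_r = 5.026 × 0.493^0.969 / 6.05^1.673 = 5.026 × 0.5039 / 20.32 = 0.1247 d⁻¹.

k_r ≈ 0.125 d⁻¹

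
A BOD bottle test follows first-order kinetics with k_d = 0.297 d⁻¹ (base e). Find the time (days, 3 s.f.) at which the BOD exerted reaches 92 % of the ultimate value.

y/L₀ = 1 − e^(−k_d t) = 0.92 ⇒ e^(−k_d t) = 0.0800
t = −ln(0.0800) / 0.297 = 2.526 / 0.297 = 8.504 d.

t ≈ 8.50 d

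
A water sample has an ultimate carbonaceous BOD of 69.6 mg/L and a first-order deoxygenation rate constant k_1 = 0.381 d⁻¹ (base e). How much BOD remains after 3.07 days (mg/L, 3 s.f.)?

L ≈ 21.6 mg/L

L_t = L₀ e^(−k_1 t) = 69.6 × e^(−0.381×3.07) = 69.6 × 0.3105 = 21.61 mg/L.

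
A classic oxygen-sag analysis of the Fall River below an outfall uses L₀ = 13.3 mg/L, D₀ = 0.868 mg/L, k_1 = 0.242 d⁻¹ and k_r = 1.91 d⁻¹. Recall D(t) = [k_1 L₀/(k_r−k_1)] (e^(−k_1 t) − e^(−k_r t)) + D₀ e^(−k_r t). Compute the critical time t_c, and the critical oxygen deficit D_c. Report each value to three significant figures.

With k_r/k_1 = 7.893 and 1 − D₀(k_r−k_1)/(k_1 L₀) = 0.5502,
t_c = ln(7.893 × 0.5502) / (1.91 − 0.242) = ln(4.342) / 1.668 = 1.468/1.668 = 0.8803 d.
L(t_c) = L₀ e^(−k_1 t_c) = 13.3 × 0.8081 = 10.75 mg/L, and at the critical point k_r D_c = k_1 L, so D_c = (0.242/1.91) × 10.75 = 1.362 mg/L.

t_c ≈ 0.880 d; D_c ≈ 1.36 mg/L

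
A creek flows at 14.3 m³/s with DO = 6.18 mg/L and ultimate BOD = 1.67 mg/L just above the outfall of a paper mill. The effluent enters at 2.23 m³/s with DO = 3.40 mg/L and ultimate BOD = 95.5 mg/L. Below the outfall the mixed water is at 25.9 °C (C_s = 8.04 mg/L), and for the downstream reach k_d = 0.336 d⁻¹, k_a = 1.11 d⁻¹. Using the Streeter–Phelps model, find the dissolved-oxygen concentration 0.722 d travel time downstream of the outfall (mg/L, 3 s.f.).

DO ≈ 4.95 mg/L

Mixed DO = (14.3×6.18 + 2.23×3.40)/(14.3+2.23) = 95.96/16.53 = 5.805 mg/L.
Mixed L₀ = (14.3×1.67 + 2.23×95.5)/(16.53) = 236.8/16.53 = 14.33 mg/L.
Initial deficit D₀ = C_s − DO₀ = 8.04 − 5.805 = 2.235 mg/L.
D(0.722) = [0.336×14.33/(1.11−0.336)](e^(−0.336×0.722) − e^(−1.11×0.722)) + 2.235 e^(−1.11×0.722)
= 6.220 × (0.7846 − 0.4487) + 2.235 × 0.4487 = 3.092 mg/L.
DO = 8.04 − 3.092 = 4.948 mg/L.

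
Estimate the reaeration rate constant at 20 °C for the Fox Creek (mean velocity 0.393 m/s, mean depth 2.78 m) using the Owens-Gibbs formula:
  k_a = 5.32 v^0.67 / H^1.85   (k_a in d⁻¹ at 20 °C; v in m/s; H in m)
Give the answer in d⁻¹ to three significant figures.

k_a ≈ 0.429 d⁻¹

k_a = 5.32 × 0.393^0.67 / 2.78^1.85 = 5.32 × 0.5349 / 6.630 = 0.4292 d⁻¹.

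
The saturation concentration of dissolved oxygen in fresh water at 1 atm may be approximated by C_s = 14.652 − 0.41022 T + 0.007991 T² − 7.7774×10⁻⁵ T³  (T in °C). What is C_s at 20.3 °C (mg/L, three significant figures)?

C_s = 14.652 − 0.41022×20.3 + 0.007991×20.3² − 7.7774×10⁻⁵×20.3³ = 8.967 mg/L.

C_s ≈ 8.97 mg/L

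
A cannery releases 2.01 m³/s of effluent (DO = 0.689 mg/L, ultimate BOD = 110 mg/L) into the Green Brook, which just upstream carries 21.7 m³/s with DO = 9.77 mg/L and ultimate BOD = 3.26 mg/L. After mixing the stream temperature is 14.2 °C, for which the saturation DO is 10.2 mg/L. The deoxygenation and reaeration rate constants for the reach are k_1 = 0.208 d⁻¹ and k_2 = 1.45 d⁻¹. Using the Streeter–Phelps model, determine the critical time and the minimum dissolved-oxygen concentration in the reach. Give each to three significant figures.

Mixed DO = (21.7×9.77 + 2.01×0.689)/(21.7+2.01) = 213.4/23.71 = 9.000 mg/L.
Mixed L₀ = (21.7×3.26 + 2.01×110)/(23.71) = 291.8/23.71 = 12.31 mg/L.
Initial deficit D₀ = C_s − DO₀ = 10.2 − 9.000 = 1.200 mg/L.
t_c = (1/1.242) ln[(1.45/0.208)(1 − 1.200×1.242/(0.208×12.31))] = 0.8052 × ln(2.914) = 0.8610 d.
D_c = (0.208/1.45) × 12.31 × e^(−0.208×0.8610) = 0.1434 × 12.31 × 0.8360 = 1.476 mg/L.
Minimum DO = 10.2 − 1.476 = 8.724 mg/L.

t_c ≈ 0.861 d; minimum DO ≈ 8.72 mg/L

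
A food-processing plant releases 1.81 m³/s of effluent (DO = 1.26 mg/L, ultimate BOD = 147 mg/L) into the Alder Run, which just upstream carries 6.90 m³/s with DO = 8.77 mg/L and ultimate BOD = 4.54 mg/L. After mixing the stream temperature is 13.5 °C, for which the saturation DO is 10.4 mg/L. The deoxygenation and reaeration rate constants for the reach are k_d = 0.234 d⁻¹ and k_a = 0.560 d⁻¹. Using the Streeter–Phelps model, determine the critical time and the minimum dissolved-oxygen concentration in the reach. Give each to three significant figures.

t_c ≈ 2.25 d; minimum DO ≈ 1.97 mg/L

Mixed DO = (6.90×8.77 + 1.81×1.26)/(6.90+1.81) = 62.79/8.710 = 7.209 mg/L.
Mixed L₀ = (6.90×4.54 + 1.81×147)/(8.710) = 297.4/8.710 = 34.14 mg/L.
Initial deficit D₀ = C_s − DO₀ = 10.4 − 7.209 = 3.191 mg/L.
t_c = (1/0.3260) ln[(0.560/0.234)(1 − 3.191×0.3260/(0.234×34.14))] = 3.067 × ln(2.082) = 2.249 d.
D_c = (0.234/0.560) × 34.14 × e^(−0.234×2.249) = 0.4179 × 34.14 × 0.5908 = 8.429 mg/L.
Minimum DO = 10.4 − 8.429 = 1.971 mg/L.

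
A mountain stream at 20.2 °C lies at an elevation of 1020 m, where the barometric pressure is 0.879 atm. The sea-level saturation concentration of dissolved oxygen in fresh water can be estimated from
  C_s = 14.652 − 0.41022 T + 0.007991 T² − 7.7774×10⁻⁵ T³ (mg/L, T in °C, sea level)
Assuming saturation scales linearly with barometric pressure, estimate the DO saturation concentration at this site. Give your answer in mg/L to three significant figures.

At sea level: C_s = 14.652 − 0.41022×20.2 + 0.007991×20.2² − 7.7774×10⁻⁵×20.2³ = 8.985 mg/L.
Pressure correction: C_s' = 8.985 × 0.879 = 7.898 mg/L.

C_s ≈ 7.90 mg/L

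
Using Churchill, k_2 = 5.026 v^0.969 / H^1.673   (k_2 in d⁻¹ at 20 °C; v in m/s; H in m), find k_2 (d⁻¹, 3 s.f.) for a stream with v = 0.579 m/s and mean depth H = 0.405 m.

k_2 = 5.026 × 0.579^0.969 / 0.405^1.673 = 5.026 × 0.5889 / 0.2204 = 13.43 d⁻¹.

k_2 ≈ 13.4 d⁻¹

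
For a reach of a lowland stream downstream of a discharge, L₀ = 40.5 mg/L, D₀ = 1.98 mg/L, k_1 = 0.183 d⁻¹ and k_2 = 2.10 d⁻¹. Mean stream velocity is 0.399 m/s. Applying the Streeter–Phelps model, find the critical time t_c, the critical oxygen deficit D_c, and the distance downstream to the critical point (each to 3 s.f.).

At the critical point dD/dt = 0, so k_1 L₀ e^(−k_1 t) = k_2 D. Substituting D(t) from the Streeter–Phelps equation and solving for t gives
t_c = ln[(k_2/k_1)(1 − D₀(k_2−k_1)/(k_1 L₀))] / (k_2−k_1).
Here k_2−k_1 = 1.917 d⁻¹ and 1 − D₀(k_2−k_1)/(k_1 L₀) = 1 − 1.98×1.917/(0.183×40.5) = 0.4879, so
t_c = ln(11.48 × 0.4879) / 1.917 = 1.722 / 1.917 = 0.8985 d.
D_c = (k_1/k_2) L₀ e^(−k_1 t_c) = (0.183/2.10) × 40.5 × e^(−0.183×0.8985) = 0.08714 × 40.5 × 0.8484 = 2.994 mg/L.
x_c = v t_c = 0.399 m/s × 0.8985 d × 86400 s/d = 30980 m ≈ 31.0 km.

t_c ≈ 0.899 d; D_c ≈ 2.99 mg/L; x_c ≈ 31.0 km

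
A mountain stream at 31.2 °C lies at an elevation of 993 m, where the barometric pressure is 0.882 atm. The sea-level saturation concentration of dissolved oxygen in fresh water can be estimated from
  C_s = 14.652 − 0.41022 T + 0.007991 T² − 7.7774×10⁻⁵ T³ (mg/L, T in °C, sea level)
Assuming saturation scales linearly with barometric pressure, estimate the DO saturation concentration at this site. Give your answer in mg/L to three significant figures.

At sea level: C_s = 14.652 − 0.41022×31.2 + 0.007991×31.2² − 7.7774×10⁻⁵×31.2³ = 7.270 mg/L.
Pressure correction: C_s' = 7.270 × 0.882 = 6.412 mg/L.

C_s ≈ 6.41 mg/L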